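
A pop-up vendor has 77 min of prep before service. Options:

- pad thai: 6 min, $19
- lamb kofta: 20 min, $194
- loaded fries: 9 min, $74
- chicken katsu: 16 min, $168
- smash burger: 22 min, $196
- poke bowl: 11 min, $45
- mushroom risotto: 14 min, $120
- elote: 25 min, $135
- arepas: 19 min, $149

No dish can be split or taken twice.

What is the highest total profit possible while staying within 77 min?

707

Density check — chicken katsu 10.50, lamb kofta 9.70, smash burger 8.91 are the best per min.
A density-first pass picks lamb kofta + chicken katsu + smash burger + mushroom risotto — 678 at 72 min.
Dropping mushroom risotto frees 14 min; slotting in arepas (19 min) lifts the total to 707 at 77 min.
An exhaustive check of the 512 subsets confirms 707.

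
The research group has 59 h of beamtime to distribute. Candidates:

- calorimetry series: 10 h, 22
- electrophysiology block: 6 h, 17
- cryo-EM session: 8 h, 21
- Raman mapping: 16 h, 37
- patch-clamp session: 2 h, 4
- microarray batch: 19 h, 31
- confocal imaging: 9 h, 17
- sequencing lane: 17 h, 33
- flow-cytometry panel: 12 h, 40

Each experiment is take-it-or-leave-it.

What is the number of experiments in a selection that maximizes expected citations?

The maximum expected citations within 59 h is 148.
electrophysiology block + cryo-EM session + Raman mapping + sequencing lane + flow-cytometry panel hits 148 at 59 h.
All optima have 5 experiments.

5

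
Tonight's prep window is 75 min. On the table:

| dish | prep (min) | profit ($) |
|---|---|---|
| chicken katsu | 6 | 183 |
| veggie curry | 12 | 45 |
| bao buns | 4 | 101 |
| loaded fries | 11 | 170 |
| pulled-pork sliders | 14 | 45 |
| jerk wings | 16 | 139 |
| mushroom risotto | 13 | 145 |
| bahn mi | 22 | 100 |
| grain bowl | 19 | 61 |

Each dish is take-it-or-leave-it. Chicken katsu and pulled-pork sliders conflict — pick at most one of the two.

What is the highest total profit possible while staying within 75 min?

By profit per min: chicken katsu 30.50, bao buns 25.25, loaded fries 15.45, mushroom risotto 11.15 lead.
Taking chicken katsu + bao buns + loaded fries + jerk wings + mushroom risotto + bahn mi: 72 min used, 838 in profit.
Every other selection either busts 75 min or breaks a pairing rule or fails to beat 838.

838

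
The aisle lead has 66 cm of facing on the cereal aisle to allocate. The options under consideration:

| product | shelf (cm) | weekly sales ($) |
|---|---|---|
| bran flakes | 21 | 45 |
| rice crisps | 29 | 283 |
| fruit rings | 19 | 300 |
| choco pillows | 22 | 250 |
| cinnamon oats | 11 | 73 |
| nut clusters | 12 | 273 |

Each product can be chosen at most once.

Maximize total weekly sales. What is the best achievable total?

896

Fruit rings + choco pillows + cinnamon oats + nut clusters uses 64 of the 66 cm and totals 896.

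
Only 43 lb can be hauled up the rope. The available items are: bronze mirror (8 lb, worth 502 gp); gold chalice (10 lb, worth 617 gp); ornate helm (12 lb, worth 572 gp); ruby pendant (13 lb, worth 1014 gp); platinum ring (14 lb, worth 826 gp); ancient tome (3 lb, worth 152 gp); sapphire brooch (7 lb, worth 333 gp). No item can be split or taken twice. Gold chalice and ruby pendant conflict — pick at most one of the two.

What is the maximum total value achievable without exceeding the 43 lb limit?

Ranking by ratio (value/lb): ruby pendant 78.00, bronze mirror 62.75, gold chalice 61.70.
Taking bronze mirror + ruby pendant + platinum ring + sapphire brooch: 42 lb used, 2675 in value.
The closest alternative, bronze mirror + ornate helm + ruby pendant + ancient tome + sapphire brooch, reaches only 2573.

2675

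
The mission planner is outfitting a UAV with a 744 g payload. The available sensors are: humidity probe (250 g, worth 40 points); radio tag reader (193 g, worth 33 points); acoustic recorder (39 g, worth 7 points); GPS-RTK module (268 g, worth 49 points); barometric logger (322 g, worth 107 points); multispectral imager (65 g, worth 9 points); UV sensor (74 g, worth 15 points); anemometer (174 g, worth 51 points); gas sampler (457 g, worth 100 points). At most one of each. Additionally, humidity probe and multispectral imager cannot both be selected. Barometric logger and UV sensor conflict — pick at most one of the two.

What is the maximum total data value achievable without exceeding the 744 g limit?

198

Density check — barometric logger 0.33, anemometer 0.29, gas sampler 0.22, UV sensor 0.20 are the best per g.
Best packing: radio tag reader + acoustic recorder + barometric logger + anemometer — 728 g, 198 total.
An exhaustive check of the 512 subsets confirms 198.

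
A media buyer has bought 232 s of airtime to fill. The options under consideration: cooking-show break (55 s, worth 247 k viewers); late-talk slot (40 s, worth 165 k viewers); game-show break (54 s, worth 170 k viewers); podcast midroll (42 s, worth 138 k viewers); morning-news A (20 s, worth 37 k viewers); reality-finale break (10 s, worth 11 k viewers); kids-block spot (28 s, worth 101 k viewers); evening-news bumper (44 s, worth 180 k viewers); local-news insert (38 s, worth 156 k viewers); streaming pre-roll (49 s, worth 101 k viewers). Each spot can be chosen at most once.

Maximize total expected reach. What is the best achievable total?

Ranking by ratio (expected reach/s): cooking-show break 4.49, late-talk slot 4.12, local-news insert 4.11.
Filling by ratio: cooking-show break + late-talk slot + morning-news A + kids-block spot + evening-news bumper + local-news insert for 886, with 7 s left unused.
Replace morning-news A and kids-block spot with game-show break: the trade gains 32 net, giving 918 at 231 s.
Runner-up cooking-show break + late-talk slot + podcast midroll + reality-finale break + evening-news bumper + local-news insert tops out at 897.

918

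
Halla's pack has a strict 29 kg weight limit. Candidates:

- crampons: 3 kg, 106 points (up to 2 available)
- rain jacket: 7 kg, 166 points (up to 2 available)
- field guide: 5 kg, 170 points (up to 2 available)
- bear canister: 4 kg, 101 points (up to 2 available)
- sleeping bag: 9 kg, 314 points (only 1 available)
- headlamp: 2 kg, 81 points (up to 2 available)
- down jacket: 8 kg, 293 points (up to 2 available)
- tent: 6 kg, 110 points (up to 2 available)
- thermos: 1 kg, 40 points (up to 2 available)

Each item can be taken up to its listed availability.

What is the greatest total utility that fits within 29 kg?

1064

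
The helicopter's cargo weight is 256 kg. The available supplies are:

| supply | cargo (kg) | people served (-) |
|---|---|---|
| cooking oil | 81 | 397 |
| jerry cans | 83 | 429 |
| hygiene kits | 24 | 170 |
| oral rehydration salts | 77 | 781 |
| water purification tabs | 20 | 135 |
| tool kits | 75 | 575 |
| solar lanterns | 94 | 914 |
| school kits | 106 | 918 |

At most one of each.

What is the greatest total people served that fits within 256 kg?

Oral rehydration salts + tool kits + solar lanterns uses 246 of the 256 kg and totals 2270.

2270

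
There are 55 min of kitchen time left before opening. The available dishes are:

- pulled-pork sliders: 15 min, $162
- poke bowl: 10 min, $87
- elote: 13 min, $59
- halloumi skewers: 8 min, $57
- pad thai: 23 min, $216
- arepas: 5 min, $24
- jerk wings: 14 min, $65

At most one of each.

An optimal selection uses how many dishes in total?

4

Optimal total is 489.
For example pulled-pork sliders + poke bowl + pad thai + arepas achieves it, using 53 min.
Every optimal selection uses 4 dishes.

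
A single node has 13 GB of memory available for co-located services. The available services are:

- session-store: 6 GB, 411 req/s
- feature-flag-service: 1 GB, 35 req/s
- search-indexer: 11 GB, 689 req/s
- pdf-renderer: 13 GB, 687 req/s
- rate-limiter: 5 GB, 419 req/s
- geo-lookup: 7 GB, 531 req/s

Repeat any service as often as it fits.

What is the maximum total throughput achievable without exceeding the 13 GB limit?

985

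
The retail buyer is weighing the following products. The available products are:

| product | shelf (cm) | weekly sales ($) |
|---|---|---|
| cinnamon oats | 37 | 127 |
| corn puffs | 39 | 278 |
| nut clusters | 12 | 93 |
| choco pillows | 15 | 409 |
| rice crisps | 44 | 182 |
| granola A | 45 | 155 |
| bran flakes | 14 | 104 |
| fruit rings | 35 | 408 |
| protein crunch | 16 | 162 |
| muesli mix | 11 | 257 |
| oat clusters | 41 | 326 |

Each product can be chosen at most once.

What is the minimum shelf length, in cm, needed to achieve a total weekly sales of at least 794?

Need the lightest bundle worth ≥ 794.
choco pillows + protein crunch + muesli mix: 828 weekly sales at 42 cm.
No combination under 42 cm hits 794.

42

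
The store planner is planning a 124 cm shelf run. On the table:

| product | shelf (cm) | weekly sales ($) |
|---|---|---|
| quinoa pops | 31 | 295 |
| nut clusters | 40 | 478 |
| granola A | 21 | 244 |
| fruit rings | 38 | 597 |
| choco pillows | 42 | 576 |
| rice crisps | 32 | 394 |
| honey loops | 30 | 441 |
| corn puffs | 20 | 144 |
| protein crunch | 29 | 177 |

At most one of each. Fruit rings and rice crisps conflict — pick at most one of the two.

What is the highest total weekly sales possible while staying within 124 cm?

Filling by ratio: fruit rings + choco pillows + honey loops for 1614, with 14 cm left unused.
Dropping honey loops frees 30 cm; slotting in nut clusters (40 cm) lifts the total to 1651 at 120 cm.
The closest alternative, fruit rings + choco pillows + honey loops, reaches only 1614.

1651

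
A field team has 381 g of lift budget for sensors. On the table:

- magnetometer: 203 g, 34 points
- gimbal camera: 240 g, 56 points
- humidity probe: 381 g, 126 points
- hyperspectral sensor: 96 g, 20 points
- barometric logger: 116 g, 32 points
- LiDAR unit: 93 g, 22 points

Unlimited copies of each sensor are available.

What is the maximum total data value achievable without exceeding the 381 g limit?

By data value per g: humidity probe 0.33, barometric logger 0.28, LiDAR unit 0.24, gimbal camera 0.23 lead.
The ratio ordering already packs tightly: humidity probe, 381 g, 126.

126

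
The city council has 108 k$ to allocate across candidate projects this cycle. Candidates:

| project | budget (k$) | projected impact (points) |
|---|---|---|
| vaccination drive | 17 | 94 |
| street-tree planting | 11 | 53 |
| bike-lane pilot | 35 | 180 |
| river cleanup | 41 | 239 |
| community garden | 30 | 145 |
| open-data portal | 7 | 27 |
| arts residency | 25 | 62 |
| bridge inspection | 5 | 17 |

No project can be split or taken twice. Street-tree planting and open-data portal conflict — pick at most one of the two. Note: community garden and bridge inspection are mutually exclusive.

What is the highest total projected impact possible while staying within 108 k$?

566

Best packing: vaccination drive + street-tree planting + bike-lane pilot + river cleanup — 104 k$, 566 total.
Next best is bike-lane pilot + river cleanup + community garden at 564 (106 k$) — short by 2.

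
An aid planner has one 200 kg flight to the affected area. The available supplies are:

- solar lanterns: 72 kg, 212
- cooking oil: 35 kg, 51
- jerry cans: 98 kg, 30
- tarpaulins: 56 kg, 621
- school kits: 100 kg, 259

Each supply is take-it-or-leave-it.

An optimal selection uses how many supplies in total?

3

Best achievable people served is 931.
One optimal bundle: cooking oil + tarpaulins + school kits (191 kg).
All optima have 3 supplies.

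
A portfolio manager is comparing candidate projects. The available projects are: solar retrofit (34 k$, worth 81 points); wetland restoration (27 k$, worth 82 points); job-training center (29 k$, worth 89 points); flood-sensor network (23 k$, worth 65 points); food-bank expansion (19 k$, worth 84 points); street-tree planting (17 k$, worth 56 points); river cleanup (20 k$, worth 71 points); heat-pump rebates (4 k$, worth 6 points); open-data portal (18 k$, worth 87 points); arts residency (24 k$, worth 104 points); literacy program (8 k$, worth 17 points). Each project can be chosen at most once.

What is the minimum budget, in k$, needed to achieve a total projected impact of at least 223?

54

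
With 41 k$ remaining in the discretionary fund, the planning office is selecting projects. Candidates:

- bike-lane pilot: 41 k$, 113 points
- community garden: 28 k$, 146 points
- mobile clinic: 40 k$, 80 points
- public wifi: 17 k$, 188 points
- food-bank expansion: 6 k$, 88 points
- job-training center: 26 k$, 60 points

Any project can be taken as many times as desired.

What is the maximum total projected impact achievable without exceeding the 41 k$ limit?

540

Filling by ratio: 6×food-bank expansion for 528, with 5 k$ left unused.
Dropping 2×food-bank expansion frees 12 k$; slotting in public wifi (17 k$) lifts the total to 540 at 41 k$.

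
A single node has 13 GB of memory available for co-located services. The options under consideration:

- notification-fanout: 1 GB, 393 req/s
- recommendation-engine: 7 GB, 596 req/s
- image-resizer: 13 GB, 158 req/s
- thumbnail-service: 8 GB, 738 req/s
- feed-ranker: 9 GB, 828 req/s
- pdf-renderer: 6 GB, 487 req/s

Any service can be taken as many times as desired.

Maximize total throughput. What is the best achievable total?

5109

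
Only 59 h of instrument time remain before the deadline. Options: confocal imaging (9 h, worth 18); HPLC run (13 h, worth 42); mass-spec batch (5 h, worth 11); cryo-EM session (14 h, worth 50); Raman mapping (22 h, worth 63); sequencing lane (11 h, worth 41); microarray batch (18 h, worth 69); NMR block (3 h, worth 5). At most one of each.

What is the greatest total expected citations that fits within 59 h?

207

The ratio ordering already packs tightly: HPLC run + cryo-EM session + sequencing lane + microarray batch + NMR block, 59 h, 207.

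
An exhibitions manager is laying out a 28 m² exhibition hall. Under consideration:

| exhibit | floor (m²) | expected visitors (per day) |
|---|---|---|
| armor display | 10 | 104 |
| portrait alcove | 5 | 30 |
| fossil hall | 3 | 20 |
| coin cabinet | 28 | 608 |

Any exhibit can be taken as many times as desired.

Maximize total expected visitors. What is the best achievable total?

608

Best packing: coin cabinet — 28 m², 608 total.
Every other selection either busts 28 m² or fails to beat 608.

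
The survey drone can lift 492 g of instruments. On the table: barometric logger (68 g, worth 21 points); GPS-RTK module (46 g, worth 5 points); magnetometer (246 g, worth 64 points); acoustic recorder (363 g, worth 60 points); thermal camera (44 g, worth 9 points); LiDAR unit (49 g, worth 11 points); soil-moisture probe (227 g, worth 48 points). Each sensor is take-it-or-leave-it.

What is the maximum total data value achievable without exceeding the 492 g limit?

By data value per g: barometric logger 0.31, magnetometer 0.26, LiDAR unit 0.22, soil-moisture probe 0.21 lead.
Taking the top-ratio sensors first gives barometric logger + GPS-RTK module + magnetometer + thermal camera + LiDAR unit for 110 (453 g).
A better packing is magnetometer + soil-moisture probe: 473 g, total 112.
Runner-up barometric logger + GPS-RTK module + magnetometer + thermal camera + LiDAR unit tops out at 110.

112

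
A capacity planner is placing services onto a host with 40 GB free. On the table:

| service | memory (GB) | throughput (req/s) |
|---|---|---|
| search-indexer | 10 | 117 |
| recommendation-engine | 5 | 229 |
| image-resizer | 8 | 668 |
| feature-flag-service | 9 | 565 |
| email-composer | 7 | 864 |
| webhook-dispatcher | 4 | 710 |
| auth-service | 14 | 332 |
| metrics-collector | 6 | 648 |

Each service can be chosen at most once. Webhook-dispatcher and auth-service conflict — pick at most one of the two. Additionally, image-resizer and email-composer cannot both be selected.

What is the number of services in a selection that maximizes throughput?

5

Best achievable throughput is 3016.
For example recommendation-engine + feature-flag-service + email-composer + webhook-dispatcher + metrics-collector achieves it, using 31 GB.
Any selection reaching 3016 contains exactly 5 services.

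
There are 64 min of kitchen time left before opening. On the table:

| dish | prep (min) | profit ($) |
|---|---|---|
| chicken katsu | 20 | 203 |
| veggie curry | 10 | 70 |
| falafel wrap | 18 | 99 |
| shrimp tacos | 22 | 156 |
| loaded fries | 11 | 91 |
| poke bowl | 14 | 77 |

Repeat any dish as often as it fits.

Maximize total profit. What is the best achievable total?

Taking 3×chicken katsu: 60 min used, 609 in profit.
Every other selection either busts 64 min or fails to beat 609.

609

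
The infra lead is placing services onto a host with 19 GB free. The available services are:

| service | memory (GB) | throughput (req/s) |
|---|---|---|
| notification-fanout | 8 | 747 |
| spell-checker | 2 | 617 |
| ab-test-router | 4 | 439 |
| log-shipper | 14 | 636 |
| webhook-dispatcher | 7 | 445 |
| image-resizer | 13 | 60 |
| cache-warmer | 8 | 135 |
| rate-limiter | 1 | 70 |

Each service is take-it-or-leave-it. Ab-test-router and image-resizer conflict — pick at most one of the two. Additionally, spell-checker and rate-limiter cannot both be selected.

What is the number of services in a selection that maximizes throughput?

3

Best achievable throughput is 1809.
One optimal bundle: notification-fanout + spell-checker + webhook-dispatcher (17 GB).
Any selection reaching 1809 contains exactly 3 services.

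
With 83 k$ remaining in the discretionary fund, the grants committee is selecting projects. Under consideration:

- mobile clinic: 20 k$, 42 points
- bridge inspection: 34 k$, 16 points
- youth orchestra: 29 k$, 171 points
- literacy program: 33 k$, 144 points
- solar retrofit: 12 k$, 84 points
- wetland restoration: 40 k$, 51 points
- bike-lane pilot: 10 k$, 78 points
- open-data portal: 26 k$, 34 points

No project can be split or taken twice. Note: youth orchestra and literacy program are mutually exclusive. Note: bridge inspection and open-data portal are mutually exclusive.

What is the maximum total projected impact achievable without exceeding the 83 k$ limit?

By projected impact per k$: bike-lane pilot 7.80, solar retrofit 7.00, youth orchestra 5.90 lead.
Best packing: mobile clinic + youth orchestra + solar retrofit + bike-lane pilot — 71 k$, 375 total.
The spare 12 k$ is too small for any remaining project, and no feasible exchange beats 375.

375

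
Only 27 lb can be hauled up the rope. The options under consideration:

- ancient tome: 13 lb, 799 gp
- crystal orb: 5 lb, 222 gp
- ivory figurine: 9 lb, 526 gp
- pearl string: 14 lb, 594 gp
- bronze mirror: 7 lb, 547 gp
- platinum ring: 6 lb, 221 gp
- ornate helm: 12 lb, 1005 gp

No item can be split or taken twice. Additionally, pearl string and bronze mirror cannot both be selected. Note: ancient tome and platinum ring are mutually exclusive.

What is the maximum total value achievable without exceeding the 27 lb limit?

1804

The ratio heuristic lands on crystal orb + bronze mirror + ornate helm (1774) but leaves 3 lb idle.
Dropping crystal orb and bronze mirror frees 12 lb; slotting in ancient tome (13 lb) lifts the total to 1804 at 25 lb.
Every other selection either busts 27 lb or breaks a pairing rule or fails to beat 1804.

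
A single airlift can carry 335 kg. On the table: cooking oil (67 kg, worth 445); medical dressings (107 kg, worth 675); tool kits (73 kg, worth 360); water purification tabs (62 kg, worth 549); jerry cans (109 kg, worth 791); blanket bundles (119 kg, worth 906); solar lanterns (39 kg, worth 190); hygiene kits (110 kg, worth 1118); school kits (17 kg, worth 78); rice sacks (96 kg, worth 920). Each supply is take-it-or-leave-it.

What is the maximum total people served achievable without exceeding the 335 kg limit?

3032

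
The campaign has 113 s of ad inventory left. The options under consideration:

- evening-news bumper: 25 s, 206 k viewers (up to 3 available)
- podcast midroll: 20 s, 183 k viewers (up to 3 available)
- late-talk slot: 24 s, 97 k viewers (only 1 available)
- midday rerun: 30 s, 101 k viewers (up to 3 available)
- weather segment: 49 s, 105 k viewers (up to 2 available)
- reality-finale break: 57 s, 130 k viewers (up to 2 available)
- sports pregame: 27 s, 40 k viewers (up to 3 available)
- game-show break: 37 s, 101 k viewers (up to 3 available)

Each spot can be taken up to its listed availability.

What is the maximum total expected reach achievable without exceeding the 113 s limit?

Best packing: 2×evening-news bumper + 3×podcast midroll — 110 s, 961 total.

961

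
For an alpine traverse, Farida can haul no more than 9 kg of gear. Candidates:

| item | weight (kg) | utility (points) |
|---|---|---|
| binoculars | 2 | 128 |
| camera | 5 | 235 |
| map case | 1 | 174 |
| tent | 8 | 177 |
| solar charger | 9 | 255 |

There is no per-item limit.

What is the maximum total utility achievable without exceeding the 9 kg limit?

1566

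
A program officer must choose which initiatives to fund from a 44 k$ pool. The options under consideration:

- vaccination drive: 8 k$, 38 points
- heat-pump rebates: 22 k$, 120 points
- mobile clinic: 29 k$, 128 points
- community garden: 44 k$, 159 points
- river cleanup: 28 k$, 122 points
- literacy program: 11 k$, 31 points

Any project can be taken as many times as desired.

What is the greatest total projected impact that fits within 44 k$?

Ranking by ratio (projected impact/k$): heat-pump rebates 5.45, vaccination drive 4.75, mobile clinic 4.41.
The ratio ordering already packs tightly: 2×heat-pump rebates, 44 k$, 240.
No other feasible combination exceeds 240.

240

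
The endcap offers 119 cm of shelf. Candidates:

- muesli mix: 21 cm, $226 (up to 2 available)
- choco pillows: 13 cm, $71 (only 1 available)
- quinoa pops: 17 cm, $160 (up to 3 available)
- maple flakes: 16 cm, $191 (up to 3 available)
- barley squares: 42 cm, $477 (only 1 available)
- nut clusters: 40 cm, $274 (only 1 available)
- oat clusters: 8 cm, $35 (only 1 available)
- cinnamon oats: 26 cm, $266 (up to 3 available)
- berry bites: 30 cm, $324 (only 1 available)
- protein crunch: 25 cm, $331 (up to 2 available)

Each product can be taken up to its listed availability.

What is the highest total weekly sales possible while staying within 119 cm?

Taking muesli mix + 3×maple flakes + 2×protein crunch: 119 cm used, 1461 in weekly sales.

1461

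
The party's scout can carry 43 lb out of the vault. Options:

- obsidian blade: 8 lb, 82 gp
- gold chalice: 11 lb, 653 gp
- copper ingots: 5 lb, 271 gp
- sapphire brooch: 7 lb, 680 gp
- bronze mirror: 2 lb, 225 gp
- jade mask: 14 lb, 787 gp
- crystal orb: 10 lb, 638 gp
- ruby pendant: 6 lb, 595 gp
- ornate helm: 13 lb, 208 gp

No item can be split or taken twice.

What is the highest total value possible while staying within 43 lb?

Gold chalice + copper ingots + sapphire brooch + bronze mirror + crystal orb + ruby pendant uses 41 of the 43 lb and totals 3062.
Nothing else within 43 lb beats 3062.

3062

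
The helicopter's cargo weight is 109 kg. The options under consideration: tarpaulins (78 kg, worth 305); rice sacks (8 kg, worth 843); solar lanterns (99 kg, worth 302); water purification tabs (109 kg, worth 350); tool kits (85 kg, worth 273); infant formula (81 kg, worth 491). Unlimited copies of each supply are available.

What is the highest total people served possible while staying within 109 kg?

13×rice sacks uses 104 of the 109 kg and totals 10959.

10959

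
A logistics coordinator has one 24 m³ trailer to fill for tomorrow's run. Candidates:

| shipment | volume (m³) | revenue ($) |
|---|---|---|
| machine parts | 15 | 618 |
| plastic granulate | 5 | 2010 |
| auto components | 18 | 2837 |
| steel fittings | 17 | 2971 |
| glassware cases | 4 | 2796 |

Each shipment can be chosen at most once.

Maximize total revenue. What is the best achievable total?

5767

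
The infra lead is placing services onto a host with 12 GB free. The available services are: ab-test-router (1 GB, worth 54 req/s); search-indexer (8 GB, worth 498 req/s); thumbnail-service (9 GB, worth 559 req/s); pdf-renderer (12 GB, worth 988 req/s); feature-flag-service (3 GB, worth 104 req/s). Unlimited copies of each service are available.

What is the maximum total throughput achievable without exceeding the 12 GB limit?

Taking pdf-renderer: 12 GB used, 988 in throughput.
Every other selection either busts 12 GB or fails to beat 988.

988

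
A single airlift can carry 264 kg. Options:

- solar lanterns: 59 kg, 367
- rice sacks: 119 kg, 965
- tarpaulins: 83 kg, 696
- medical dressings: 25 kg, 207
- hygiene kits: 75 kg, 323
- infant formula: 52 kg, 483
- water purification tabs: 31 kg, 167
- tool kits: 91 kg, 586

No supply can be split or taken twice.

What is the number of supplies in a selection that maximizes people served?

The maximum people served within 264 kg is 2144.
For example rice sacks + tarpaulins + infant formula achieves it, using 254 kg.
All optima have 3 supplies.

3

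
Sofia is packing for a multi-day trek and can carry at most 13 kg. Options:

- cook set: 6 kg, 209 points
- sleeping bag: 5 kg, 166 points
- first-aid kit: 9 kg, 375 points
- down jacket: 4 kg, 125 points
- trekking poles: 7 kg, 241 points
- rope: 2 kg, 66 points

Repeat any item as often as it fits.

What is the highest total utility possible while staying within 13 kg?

By utility per kg: first-aid kit 41.67, cook set 34.83, trekking poles 34.43, sleeping bag 33.20 lead.
Best packing: first-aid kit + 2×rope — 13 kg, 507 total.
No other feasible combination exceeds 507.

507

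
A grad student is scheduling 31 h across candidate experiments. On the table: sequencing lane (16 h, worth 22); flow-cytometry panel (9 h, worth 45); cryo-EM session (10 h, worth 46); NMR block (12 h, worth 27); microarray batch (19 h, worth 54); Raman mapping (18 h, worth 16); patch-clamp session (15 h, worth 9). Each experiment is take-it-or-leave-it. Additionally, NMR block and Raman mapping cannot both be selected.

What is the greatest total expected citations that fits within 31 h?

118

Flow-cytometry panel + cryo-EM session + NMR block uses 31 of the 31 h and totals 118.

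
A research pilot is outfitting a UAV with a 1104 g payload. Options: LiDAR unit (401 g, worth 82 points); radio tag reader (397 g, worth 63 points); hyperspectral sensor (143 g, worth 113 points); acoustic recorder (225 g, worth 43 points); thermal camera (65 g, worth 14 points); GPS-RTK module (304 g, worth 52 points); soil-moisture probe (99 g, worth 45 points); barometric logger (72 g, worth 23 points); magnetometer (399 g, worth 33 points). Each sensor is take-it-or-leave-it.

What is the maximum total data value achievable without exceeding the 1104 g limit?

Taking the top-ratio sensors first gives LiDAR unit + hyperspectral sensor + acoustic recorder + thermal camera + soil-moisture probe + barometric logger for 320 (1005 g).
Dropping acoustic recorder frees 225 g; slotting in GPS-RTK module (304 g) lifts the total to 329 at 1084 g.

329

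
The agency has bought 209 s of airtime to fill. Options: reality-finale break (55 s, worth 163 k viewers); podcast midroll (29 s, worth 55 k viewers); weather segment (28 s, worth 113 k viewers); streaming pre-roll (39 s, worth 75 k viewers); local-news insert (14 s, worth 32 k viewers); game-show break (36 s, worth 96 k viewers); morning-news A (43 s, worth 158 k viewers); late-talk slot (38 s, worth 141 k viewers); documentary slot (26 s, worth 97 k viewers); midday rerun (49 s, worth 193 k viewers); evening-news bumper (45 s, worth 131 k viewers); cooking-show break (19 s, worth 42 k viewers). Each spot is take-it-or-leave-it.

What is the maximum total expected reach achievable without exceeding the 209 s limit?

By expected reach per s: weather segment 4.04, midday rerun 3.94, documentary slot 3.73 lead.
Greedy by ratio would take weather segment + local-news insert + morning-news A + late-talk slot + documentary slot + midday rerun: 198 s used, total 734.
Dropping local-news insert frees 14 s; slotting in cooking-show break (19 s) lifts the total to 744 at 203 s.
That's the maximum — no swap from here does better than 744.

744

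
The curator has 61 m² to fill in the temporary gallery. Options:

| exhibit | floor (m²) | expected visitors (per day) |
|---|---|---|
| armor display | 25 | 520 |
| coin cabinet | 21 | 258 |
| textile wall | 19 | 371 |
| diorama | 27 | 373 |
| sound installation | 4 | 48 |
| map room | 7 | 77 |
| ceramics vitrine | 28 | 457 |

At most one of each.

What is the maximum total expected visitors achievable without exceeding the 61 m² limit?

1054

A density-first pass picks armor display + textile wall + sound installation + map room — 1016 at 55 m².
Dropping textile wall and sound installation frees 23 m²; slotting in ceramics vitrine (28 m²) lifts the total to 1054 at 60 m².
Next best is armor display + sound installation + ceramics vitrine at 1025 (57 m²) — short by 29.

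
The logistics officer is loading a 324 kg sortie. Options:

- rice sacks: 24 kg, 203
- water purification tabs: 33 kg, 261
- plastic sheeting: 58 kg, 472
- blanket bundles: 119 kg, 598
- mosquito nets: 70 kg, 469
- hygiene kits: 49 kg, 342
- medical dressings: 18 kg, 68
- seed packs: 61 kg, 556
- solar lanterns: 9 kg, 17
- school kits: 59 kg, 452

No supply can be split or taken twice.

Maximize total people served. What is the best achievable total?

2494

Ranking by ratio (people served/kg): seed packs 9.11, rice sacks 8.46, plastic sheeting 8.14.
Greedy by ratio would take rice sacks + water purification tabs + plastic sheeting + hygiene kits + medical dressings + seed packs + solar lanterns + school kits: 311 kg used, total 2371.
The 60 kg tied up in water purification tabs and medical dressings and solar lanterns is better spent on mosquito nets — total rises to 2494 (321 kg).
Runner-up rice sacks + water purification tabs + plastic sheeting + mosquito nets + medical dressings + seed packs + school kits tops out at 2481.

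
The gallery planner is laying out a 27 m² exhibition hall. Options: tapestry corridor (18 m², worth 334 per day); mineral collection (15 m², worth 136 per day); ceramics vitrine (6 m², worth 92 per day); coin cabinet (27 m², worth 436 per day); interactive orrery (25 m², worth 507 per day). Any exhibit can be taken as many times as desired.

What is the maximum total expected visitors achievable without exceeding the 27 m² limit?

507

Ranking by ratio (expected visitors/m²): interactive orrery 20.28, tapestry corridor 18.56, coin cabinet 16.15, ceramics vitrine 15.33.
The ratio ordering already packs tightly: interactive orrery, 25 m², 507.
That's the maximum — no swap from here does better than 507.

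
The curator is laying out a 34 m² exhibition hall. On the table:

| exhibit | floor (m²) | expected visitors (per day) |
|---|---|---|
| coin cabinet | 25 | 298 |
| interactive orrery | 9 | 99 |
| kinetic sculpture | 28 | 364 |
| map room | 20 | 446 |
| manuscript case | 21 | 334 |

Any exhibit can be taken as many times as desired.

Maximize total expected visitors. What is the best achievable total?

545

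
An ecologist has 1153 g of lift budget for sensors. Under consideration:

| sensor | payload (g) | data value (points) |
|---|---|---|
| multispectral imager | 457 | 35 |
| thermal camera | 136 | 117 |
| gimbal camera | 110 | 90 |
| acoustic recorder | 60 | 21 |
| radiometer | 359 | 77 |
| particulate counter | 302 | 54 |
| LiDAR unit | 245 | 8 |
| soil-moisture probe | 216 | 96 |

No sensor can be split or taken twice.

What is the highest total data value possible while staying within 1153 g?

Density check — thermal camera 0.86, gimbal camera 0.82, soil-moisture probe 0.44 are the best per g.
Taking the top-ratio sensors first gives thermal camera + gimbal camera + acoustic recorder + radiometer + LiDAR unit + soil-moisture probe for 409 (1126 g).
The 305 g tied up in acoustic recorder and LiDAR unit is better spent on particulate counter — total rises to 434 (1123 g).
An exhaustive check of the 256 subsets confirms 434.

434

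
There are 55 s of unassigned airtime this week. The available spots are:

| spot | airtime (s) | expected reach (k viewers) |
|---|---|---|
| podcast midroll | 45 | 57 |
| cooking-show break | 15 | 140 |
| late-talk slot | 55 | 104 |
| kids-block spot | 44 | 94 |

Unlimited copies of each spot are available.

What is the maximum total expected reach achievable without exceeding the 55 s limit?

420

The ratio ordering already packs tightly: 3×cooking-show break, 45 s, 420.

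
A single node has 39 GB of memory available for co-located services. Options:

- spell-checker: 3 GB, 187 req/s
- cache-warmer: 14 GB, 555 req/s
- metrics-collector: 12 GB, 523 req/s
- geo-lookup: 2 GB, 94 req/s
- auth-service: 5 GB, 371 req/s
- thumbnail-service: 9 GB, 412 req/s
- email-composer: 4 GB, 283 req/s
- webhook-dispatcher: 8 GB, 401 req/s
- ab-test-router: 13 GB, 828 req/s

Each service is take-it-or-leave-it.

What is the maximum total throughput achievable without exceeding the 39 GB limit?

2295

Greedy by ratio would take spell-checker + geo-lookup + auth-service + email-composer + webhook-dispatcher + ab-test-router: 35 GB used, total 2164.
The 5 GB tied up in spell-checker and geo-lookup is better spent on thumbnail-service — total rises to 2295 (39 GB).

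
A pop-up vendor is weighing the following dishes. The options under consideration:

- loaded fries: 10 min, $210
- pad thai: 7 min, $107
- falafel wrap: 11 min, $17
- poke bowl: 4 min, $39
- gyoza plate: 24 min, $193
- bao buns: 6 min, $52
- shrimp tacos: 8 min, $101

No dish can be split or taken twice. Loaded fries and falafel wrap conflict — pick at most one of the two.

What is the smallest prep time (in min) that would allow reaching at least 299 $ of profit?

17

Need the lightest bundle worth ≥ 299.
Taking loaded fries + pad thai gives 317 (≥ 299) for 17 min.
Below 17 min the best achievable stays under 299.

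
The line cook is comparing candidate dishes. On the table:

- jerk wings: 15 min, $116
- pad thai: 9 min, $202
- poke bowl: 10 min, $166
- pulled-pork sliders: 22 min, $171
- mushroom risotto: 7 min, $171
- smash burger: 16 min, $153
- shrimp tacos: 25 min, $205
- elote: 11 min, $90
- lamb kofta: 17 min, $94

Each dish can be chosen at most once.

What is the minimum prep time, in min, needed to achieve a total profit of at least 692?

Minimise min subject to total profit ≥ 692.
pad thai + poke bowl + mushroom risotto + smash burger reaches 692 using 42 min.
Any bundle with less than 42 min falls short of 692.

42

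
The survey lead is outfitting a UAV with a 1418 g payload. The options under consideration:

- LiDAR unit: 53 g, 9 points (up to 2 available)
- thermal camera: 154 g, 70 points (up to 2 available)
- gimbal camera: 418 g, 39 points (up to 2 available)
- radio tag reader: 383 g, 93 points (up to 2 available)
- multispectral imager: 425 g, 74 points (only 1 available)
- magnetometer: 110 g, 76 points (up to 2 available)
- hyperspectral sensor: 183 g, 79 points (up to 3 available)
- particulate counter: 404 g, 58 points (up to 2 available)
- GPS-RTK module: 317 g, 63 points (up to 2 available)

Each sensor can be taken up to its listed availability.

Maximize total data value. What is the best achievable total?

Taking 2×thermal camera + 2×magnetometer + 3×hyperspectral sensor + GPS-RTK module: 1394 g used, 592 in data value.

592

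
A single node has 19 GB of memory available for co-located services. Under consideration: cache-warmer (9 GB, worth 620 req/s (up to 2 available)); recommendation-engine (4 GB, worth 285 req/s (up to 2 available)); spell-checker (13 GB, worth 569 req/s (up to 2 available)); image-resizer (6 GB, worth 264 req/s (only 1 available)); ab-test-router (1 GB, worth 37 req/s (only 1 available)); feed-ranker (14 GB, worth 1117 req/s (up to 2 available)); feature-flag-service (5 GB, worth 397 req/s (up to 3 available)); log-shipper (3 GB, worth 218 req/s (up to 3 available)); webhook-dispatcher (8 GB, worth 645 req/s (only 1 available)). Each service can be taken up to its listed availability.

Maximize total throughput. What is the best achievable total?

1514

Density check — webhook-dispatcher 80.62, feed-ranker 79.79, feature-flag-service 79.40, log-shipper 72.67 are the best per GB.
Greedy by ratio would take ab-test-router + 2×feature-flag-service + webhook-dispatcher: 19 GB used, total 1476.
The 14 GB tied up in ab-test-router and feature-flag-service and webhook-dispatcher is better spent on feed-ranker — total rises to 1514 (19 GB).
Every other selection either busts 19 GB or exceeds an availability limit or fails to beat 1514.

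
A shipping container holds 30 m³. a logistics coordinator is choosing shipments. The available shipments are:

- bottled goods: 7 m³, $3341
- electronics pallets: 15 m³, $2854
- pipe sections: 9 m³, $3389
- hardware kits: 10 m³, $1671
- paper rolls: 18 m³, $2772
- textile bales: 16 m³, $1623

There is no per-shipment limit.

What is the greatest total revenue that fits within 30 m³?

Taking the top-ratio shipments first gives 4×bottled goods for 13364 (28 m³).
Dropping bottled goods frees 7 m³; slotting in pipe sections (9 m³) lifts the total to 13412 at 30 m³.
That's the maximum — no swap from here does better than 13412.

13412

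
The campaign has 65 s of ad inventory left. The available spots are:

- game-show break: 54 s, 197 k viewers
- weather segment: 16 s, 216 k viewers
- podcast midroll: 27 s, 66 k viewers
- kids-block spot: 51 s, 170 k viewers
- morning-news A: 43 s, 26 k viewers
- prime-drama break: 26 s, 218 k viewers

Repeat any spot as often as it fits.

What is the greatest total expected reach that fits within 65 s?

864

By expected reach per s: weather segment 13.50, prime-drama break 8.38, game-show break 3.65, kids-block spot 3.33 lead.
The ratio ordering already packs tightly: 4×weather segment, 64 s, 864.
That's the maximum — no swap from here does better than 864.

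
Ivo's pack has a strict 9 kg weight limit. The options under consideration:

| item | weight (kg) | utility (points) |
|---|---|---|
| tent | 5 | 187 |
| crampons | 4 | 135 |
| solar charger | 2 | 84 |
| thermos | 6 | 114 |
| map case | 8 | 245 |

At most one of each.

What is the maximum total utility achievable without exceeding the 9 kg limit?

322

Greedy by ratio would take tent + solar charger: 7 kg used, total 271.
Dropping solar charger frees 2 kg; slotting in crampons (4 kg) lifts the total to 322 at 9 kg.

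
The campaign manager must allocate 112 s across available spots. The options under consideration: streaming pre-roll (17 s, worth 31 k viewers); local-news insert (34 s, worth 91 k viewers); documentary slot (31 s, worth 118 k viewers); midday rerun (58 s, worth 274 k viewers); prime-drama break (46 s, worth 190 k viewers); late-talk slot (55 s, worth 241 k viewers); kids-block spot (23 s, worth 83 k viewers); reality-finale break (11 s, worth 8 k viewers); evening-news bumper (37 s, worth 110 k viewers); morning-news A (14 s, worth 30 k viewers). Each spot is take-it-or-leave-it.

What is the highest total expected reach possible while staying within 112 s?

475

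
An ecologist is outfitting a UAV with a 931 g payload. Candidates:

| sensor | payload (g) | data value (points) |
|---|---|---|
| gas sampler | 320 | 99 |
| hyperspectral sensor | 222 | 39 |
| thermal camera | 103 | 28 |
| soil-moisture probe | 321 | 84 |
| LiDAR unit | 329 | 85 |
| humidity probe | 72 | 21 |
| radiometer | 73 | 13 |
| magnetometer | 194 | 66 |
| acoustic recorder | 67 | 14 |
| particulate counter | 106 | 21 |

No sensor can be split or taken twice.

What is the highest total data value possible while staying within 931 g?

271

Greedy by ratio would take gas sampler + thermal camera + humidity probe + magnetometer + acoustic recorder + particulate counter: 862 g used, total 249.
Replace thermal camera and acoustic recorder and particulate counter with LiDAR unit: the trade gains 22 net, giving 271 at 915 g.
Next best is gas sampler + soil-moisture probe + humidity probe + magnetometer at 270 (907 g) — short by 1.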